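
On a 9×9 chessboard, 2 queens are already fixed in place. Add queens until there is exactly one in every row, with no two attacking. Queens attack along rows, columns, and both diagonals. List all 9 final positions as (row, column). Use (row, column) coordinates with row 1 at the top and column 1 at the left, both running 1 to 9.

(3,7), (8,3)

(1,8) (2,4) (3,7) (4,9) (5,2) (6,6) (7,1) (8,3) (9,5)

Row 1: attacked by (3,7)→{5,7,9}; (8,3)→{3}. Safe: 1, 2, 4, 6, 8. Place at column 8.
Row 2: attacked by (1,8)→{7,8,9}; (3,7)→{6,7,8}; (8,3)→{3,9}. Safe: 1, 2, 4, 5. Place at column 4.
Row 4: attacked by (1,8)→{5,8}; (2,4)→{2,4,6}; (3,7)→{6,7,8}; (8,3)→{3,7}. Safe: 1, 9. Place at column 9.
Row 5: attacked by (1,8)→{4,8}; (2,4)→{1,4,7}; (3,7)→{5,7,9}; (4,9)→{8,9}; (8,3)→{3,6}. Safe: 2. Place at column 2.
Row 6: attacked by (1,8)→{3,8}; (2,4)→{4,8}; (3,7)→{4,7}; (4,9)→{7,9}; (5,2)→{1,2,3}; (8,3)→{1,3,5}. Safe: 6. Place at column 6.
Row 7: attacked by (1,8)→{2,8}; (2,4)→{4,9}; (3,7)→{3,7}; (4,9)→{6,9}; (5,2)→{2,4}; (6,6)→{5,6,7}; (8,3)→{2,3,4}. Safe: 1. Place at column 1.
Row 9: attacked by (1,8)→{8}; (2,4)→{4}; (3,7)→{1,7}; (4,9)→{4,9}; (5,2)→{2,6}; (6,6)→{3,6,9}; (7,1)→{1,3}; (8,3)→{2,3,4}. Safe: 5. Place at column 5.
Columns [8, 4, 7, 9, 2, 6, 1, 3, 5], r−c [-7, -2, -4, -5, 3, 0, 6, 5, 4], r+c [9, 6, 10, 13, 7, 12, 8, 11, 14] are all distinct, so no two queens attack.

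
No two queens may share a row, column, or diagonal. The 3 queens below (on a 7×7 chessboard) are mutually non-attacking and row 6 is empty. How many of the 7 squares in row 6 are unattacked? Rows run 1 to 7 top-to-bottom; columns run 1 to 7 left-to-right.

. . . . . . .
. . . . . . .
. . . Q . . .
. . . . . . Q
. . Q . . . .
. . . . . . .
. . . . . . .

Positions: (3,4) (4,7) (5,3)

1

(3,4) attacks row 6 at column 4 and diagonals 1, 7.
(4,7) attacks row 6 at column 7 and diagonals 5.
(5,3) attacks row 6 at column 3 and diagonals 2, 4.
Attacked columns: {1, 2, 3, 4, 5, 7}. Safe: {6}.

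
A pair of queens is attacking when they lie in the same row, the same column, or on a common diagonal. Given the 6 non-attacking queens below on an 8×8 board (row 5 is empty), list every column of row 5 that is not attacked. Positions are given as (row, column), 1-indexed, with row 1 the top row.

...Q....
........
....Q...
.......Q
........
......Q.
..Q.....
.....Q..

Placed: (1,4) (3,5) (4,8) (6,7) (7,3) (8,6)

columns 2

(1,4) attacks row 5 at column 4 and diagonals 8.
(3,5) attacks row 5 at column 5 and diagonals 3, 7.
(4,8) attacks row 5 at column 8 and diagonals 7.
(6,7) attacks row 5 at column 7 and diagonals 6, 8.
(7,3) attacks row 5 at column 3 and diagonals 1, 5.
(8,6) attacks row 5 at column 6 and diagonals 3.
Attacked columns: {1, 3, 4, 5, 6, 7, 8}. Safe: {2}.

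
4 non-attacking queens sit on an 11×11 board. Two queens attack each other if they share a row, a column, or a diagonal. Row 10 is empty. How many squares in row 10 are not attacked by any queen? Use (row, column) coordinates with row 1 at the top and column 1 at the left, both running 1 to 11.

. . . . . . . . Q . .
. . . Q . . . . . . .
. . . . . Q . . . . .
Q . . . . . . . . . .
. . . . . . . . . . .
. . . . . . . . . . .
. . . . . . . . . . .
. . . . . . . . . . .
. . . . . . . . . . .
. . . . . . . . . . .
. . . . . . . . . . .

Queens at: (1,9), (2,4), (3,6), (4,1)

6

(1,9) attacks row 10 at column 9.
(2,4) attacks row 10 at column 4.
(3,6) attacks row 10 at column 6.
(4,1) attacks row 10 at column 1 and diagonals 7.
Attacked columns: {1, 4, 6, 7, 9}. Safe: {2, 3, 5, 8, 10, 11}.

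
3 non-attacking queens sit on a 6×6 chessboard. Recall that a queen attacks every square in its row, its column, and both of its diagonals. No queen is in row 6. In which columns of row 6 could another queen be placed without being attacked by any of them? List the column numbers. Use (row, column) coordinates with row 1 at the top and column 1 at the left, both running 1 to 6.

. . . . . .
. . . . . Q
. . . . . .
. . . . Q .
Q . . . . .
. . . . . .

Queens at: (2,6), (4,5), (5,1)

columns 4

(2,6) attacks row 6 at column 6 and diagonals 2.
(4,5) attacks row 6 at column 5 and diagonals 3.
(5,1) attacks row 6 at column 1 and diagonals 2.
Attacked columns: {1, 2, 3, 5, 6}. Safe: {4}.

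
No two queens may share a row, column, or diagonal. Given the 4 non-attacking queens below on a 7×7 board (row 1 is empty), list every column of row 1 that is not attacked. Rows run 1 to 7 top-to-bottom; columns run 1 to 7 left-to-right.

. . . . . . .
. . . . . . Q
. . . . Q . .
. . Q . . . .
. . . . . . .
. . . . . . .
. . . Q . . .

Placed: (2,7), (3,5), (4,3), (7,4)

columns 1, 2

(2,7) attacks row 1 at column 7 and diagonals 6.
(3,5) attacks row 1 at column 5 and diagonals 3, 7.
(4,3) attacks row 1 at column 3 and diagonals 6.
(7,4) attacks row 1 at column 4.
Attacked columns: {3, 4, 5, 6, 7}. Safe: {1, 2}.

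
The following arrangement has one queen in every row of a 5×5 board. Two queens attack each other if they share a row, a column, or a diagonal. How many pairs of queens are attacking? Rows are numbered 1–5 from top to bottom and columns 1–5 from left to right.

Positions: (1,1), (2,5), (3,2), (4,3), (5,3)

Same column: (4,3)–(5,3) (column 3).
Same diagonal: (2,5)–(4,3) (|2−4| = |5−3| = 2); (3,2)–(4,3) (|3−4| = |2−3| = 1).
Total attacking pairs: 3.

3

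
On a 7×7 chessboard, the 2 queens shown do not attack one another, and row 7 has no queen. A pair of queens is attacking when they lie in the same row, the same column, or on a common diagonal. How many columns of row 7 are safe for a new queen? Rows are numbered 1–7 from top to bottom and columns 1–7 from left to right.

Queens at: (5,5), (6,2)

2

(5,5) attacks row 7 at column 5 and diagonals 3, 7.
(6,2) attacks row 7 at column 2 and diagonals 1, 3.
Attacked columns: {1, 2, 3, 5, 7}. Safe: {4, 6}.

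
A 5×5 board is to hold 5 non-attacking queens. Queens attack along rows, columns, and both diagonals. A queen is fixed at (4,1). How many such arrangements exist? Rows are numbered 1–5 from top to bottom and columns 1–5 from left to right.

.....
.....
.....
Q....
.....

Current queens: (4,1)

2

Branch on row 1: col 2 → 1; col 3 → 0; col 5 → 1.
Sum: 1 + 0 + 1 = 2.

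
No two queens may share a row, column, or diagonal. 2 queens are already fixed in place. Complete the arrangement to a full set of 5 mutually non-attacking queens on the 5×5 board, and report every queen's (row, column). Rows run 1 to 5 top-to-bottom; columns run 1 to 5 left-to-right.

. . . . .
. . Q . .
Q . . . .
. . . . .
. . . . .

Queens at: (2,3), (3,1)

(1,5) (2,3) (3,1) (4,4) (5,2)

Row 1: attacked by (2,3)→{2,3,4}; (3,1)→{1,3}. Safe: 5. Place at column 5.
Row 4: attacked by (1,5)→{2,5}; (2,3)→{1,3,5}; (3,1)→{1,2}. Safe: 4. Place at column 4.
Row 5: attacked by (1,5)→{1,5}; (2,3)→{3}; (3,1)→{1,3}; (4,4)→{3,4,5}. Safe: 2. Place at column 2.
Columns [5, 3, 1, 4, 2], r−c [-4, -1, 2, 0, 3], r+c [6, 5, 4, 8, 7] are all distinct, so no two queens attack.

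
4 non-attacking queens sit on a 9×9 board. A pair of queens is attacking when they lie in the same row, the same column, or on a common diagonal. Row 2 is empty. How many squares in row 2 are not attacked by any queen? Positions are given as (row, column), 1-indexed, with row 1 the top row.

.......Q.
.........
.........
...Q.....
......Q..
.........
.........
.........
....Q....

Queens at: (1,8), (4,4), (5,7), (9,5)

2

(1,8) attacks row 2 at column 8 and diagonals 7, 9.
(4,4) attacks row 2 at column 4 and diagonals 2, 6.
(5,7) attacks row 2 at column 7 and diagonals 4.
(9,5) attacks row 2 at column 5.
Attacked columns: {2, 4, 5, 6, 7, 8, 9}. Safe: {1, 3}.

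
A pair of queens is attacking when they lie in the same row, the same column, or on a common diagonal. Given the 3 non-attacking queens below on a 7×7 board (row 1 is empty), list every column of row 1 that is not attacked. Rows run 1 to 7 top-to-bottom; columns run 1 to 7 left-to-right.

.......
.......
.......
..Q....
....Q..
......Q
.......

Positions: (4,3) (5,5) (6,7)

columns 4

(4,3) attacks row 1 at column 3 and diagonals 6.
(5,5) attacks row 1 at column 5 and diagonals 1.
(6,7) attacks row 1 at column 7 and diagonals 2.
Attacked columns: {1, 2, 3, 5, 6, 7}. Safe: {4}.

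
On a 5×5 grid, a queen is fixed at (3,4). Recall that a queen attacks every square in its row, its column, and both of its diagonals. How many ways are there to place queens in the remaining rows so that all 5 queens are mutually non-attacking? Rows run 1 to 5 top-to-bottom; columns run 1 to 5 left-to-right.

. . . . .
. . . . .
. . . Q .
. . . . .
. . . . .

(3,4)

2

Branch on row 1: col 1 → 0; col 3 → 1; col 5 → 1.
Sum: 0 + 1 + 1 = 2.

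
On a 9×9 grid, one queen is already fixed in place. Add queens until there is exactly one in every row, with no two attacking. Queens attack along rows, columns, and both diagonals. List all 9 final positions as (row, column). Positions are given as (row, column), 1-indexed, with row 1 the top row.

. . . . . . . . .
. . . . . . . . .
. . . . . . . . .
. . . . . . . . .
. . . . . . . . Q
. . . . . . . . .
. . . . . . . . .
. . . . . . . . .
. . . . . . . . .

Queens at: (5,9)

(1,3) (2,8) (3,4) (4,7) (5,9) (6,2) (7,5) (8,1) (9,6)

Row 1: attacked by (5,9)→{5,9}. Safe: 1, 2, 3, 4, 6, 7, 8. Place at column 3.
Row 2: attacked by (1,3)→{2,3,4}; (5,9)→{6,9}. Safe: 1, 5, 7, 8. Place at column 8.
Row 3: attacked by (1,3)→{1,3,5}; (2,8)→{7,8,9}; (5,9)→{7,9}. Safe: 2, 4, 6. Place at column 4.
Row 4: attacked by (1,3)→{3,6}; (2,8)→{6,8}; (3,4)→{3,4,5}; (5,9)→{8,9}. Safe: 1, 2, 7. Place at column 7.
Row 6: attacked by (1,3)→{3,8}; (2,8)→{4,8}; (3,4)→{1,4,7}; (4,7)→{5,7,9}; (5,9)→{8,9}. Safe: 2, 6. Place at column 2.
Row 7: attacked by (1,3)→{3,9}; (2,8)→{3,8}; (3,4)→{4,8}; (4,7)→{4,7}; (5,9)→{7,9}; (6,2)→{1,2,3}. Safe: 5, 6. Place at column 5.
Row 8: attacked by (1,3)→{3}; (2,8)→{2,8}; (3,4)→{4,9}; (4,7)→{3,7}; (5,9)→{6,9}; (6,2)→{2,4}; (7,5)→{4,5,6}. Safe: 1. Place at column 1.
Row 9: attacked by (1,3)→{3}; (2,8)→{1,8}; (3,4)→{4}; (4,7)→{2,7}; (5,9)→{5,9}; (6,2)→{2,5}; (7,5)→{3,5,7}; (8,1)→{1,2}. Safe: 6. Place at column 6.
Columns [3, 8, 4, 7, 9, 2, 5, 1, 6], r−c [-2, -6, -1, -3, -4, 4, 2, 7, 3], r+c [4, 10, 7, 11, 14, 8, 12, 9, 15] are all distinct, so no two queens attack.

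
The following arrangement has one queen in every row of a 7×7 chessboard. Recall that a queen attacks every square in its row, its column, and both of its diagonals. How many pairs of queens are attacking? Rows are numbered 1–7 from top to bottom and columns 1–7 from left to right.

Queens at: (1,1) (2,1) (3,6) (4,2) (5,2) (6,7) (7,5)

3

Same column: (1,1)–(2,1) (column 1); (4,2)–(5,2) (column 2).
Same diagonal: (4,2)–(7,5) (|4−7| = |2−5| = 3).
Total attacking pairs: 3.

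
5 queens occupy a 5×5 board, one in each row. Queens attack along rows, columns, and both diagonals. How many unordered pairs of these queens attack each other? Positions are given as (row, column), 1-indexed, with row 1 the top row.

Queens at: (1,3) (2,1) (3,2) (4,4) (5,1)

2

Same column: (2,1)–(5,1) (column 1).
Same diagonal: (2,1)–(3,2) (|2−3| = |1−2| = 1).
Total attacking pairs: 2.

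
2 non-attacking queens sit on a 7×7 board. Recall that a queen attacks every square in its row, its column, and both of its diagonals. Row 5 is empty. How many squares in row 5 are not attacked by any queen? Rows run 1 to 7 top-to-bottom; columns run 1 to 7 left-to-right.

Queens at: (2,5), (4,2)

(2,5) attacks row 5 at column 5 and diagonals 2.
(4,2) attacks row 5 at column 2 and diagonals 1, 3.
Attacked columns: {1, 2, 3, 5}. Safe: {4, 6, 7}.

3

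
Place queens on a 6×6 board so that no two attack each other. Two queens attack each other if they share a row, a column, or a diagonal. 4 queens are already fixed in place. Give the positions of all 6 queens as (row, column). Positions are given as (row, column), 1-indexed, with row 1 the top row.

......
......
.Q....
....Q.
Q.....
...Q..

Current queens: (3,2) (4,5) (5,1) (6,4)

(1,3) (2,6) (3,2) (4,5) (5,1) (6,4)

Row 1: attacked by (3,2)→{2,4}; (4,5)→{2,5}; (5,1)→{1,5}; (6,4)→{4}. Safe: 3, 6. Place at column 3.
Row 2: attacked by (1,3)→{2,3,4}; (3,2)→{1,2,3}; (4,5)→{3,5}; (5,1)→{1,4}; (6,4)→{4}. Safe: 6. Place at column 6.
Columns [3, 6, 2, 5, 1, 4], r−c [-2, -4, 1, -1, 4, 2], r+c [4, 8, 5, 9, 6, 10] are all distinct, so no two queens attack.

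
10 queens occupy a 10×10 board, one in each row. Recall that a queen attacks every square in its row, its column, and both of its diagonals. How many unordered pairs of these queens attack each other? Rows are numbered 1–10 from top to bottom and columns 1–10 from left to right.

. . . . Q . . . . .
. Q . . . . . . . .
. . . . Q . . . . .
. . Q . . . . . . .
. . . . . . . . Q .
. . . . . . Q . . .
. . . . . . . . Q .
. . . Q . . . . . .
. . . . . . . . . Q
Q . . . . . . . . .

5

Same column: (1,5)–(3,5) (column 5); (5,9)–(7,9) (column 9).
Same diagonal: (1,5)–(5,9) (|1−5| = |5−9| = 4); (3,5)–(7,9) (|3−7| = |5−9| = 4); (6,7)–(9,10) (|6−9| = |7−10| = 3).
Total attacking pairs: 5.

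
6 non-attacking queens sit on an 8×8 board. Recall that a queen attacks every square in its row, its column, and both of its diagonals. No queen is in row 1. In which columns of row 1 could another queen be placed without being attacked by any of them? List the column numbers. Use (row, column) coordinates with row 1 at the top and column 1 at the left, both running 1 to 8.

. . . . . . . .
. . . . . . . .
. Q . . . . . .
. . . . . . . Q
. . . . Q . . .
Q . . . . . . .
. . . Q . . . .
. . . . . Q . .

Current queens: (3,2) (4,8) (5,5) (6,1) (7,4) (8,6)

(3,2) attacks row 1 at column 2 and diagonals 4.
(4,8) attacks row 1 at column 8 and diagonals 5.
(5,5) attacks row 1 at column 5 and diagonals 1.
(6,1) attacks row 1 at column 1 and diagonals 6.
(7,4) attacks row 1 at column 4.
(8,6) attacks row 1 at column 6.
Attacked columns: {1, 2, 4, 5, 6, 8}. Safe: {3, 7}.

columns 3, 7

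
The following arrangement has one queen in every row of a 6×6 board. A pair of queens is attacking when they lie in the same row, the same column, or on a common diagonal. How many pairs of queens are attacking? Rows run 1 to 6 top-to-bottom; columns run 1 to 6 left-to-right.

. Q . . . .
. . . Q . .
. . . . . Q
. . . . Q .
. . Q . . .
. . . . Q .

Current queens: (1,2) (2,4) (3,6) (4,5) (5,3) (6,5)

3

Same column: (4,5)–(6,5) (column 5).
Same diagonal: (1,2)–(4,5) (|1−4| = |2−5| = 3); (3,6)–(4,5) (|3−4| = |6−5| = 1).
Total attacking pairs: 3.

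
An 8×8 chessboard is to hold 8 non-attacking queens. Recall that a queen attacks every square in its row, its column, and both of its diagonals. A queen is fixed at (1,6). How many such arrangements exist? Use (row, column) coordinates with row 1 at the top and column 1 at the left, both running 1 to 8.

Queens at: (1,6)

16

Branch on row 2: col 1 → 1; col 2 → 2; col 3 → 8; col 4 → 4; col 8 → 1.
Sum: 1 + 2 + 8 + 4 + 1 = 16.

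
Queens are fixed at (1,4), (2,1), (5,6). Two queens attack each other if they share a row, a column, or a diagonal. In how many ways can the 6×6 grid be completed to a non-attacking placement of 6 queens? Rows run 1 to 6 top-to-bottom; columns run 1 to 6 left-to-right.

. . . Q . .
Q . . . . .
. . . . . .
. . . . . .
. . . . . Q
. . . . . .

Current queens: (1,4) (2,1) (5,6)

1

Branch on row 3: col 3 → 0; col 5 → 1.
Sum: 0 + 1 = 1.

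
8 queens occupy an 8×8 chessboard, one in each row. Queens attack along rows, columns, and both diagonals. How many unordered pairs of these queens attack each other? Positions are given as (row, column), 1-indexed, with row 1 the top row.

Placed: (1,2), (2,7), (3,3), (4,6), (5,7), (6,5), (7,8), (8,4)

4

Same column: (2,7)–(5,7) (column 7).
Same diagonal: (1,2)–(7,8) (|1−7| = |2−8| = 6); (4,6)–(5,7) (|4−5| = |6−7| = 1); (5,7)–(8,4) (|5−8| = |7−4| = 3).
Total attacking pairs: 4.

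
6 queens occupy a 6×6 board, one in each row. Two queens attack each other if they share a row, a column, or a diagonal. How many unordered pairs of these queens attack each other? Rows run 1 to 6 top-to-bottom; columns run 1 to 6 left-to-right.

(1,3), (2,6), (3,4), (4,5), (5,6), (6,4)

5

Same column: (2,6)–(5,6) (column 6); (3,4)–(6,4) (column 4).
Same diagonal: (3,4)–(4,5) (|3−4| = |4−5| = 1); (3,4)–(5,6) (|3−5| = |4−6| = 2); (4,5)–(5,6) (|4−5| = |5−6| = 1).
Total attacking pairs: 5.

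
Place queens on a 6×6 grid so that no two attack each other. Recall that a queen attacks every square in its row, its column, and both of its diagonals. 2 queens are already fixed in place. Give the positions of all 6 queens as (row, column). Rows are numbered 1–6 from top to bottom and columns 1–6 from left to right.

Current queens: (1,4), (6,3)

(1,4) (2,1) (3,5) (4,2) (5,6) (6,3)

Row 2: attacked by (1,4)→{3,4,5}; (6,3)→{3}. Safe: 1, 2, 6. Place at column 1.
Row 3: attacked by (1,4)→{2,4,6}; (2,1)→{1,2}; (6,3)→{3,6}. Safe: 5. Place at column 5.
Row 4: attacked by (1,4)→{1,4}; (2,1)→{1,3}; (3,5)→{4,5,6}; (6,3)→{1,3,5}. Safe: 2. Place at column 2.
Row 5: attacked by (1,4)→{4}; (2,1)→{1,4}; (3,5)→{3,5}; (4,2)→{1,2,3}; (6,3)→{2,3,4}. Safe: 6. Place at column 6.
Columns [4, 1, 5, 2, 6, 3], r−c [-3, 1, -2, 2, -1, 3], r+c [5, 3, 8, 6, 11, 9] are all distinct, so no two queens attack.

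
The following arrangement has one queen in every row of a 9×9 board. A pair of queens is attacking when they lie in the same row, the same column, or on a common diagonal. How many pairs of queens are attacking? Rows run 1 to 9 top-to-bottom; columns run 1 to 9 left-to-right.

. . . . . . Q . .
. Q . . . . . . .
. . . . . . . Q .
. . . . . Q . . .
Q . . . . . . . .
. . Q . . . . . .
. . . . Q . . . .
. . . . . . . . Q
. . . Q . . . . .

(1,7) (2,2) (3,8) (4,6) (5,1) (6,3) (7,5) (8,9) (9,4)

0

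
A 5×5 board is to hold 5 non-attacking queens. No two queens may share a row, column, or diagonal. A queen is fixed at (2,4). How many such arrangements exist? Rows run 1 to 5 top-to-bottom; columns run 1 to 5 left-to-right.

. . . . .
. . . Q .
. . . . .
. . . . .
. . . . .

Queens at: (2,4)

Branch on row 1: col 1 → 1; col 2 → 1.
Sum: 1 + 1 = 2.

2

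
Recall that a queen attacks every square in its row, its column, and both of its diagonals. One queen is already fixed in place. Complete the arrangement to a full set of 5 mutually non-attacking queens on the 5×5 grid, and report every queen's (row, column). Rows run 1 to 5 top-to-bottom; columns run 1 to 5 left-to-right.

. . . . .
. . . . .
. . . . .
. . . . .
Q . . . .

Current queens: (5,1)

(1,3) (2,5) (3,2) (4,4) (5,1)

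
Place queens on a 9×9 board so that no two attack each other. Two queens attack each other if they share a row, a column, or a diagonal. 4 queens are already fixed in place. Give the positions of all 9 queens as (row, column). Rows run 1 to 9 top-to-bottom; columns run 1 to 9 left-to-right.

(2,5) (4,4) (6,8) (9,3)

Row 1: attacked by (2,5)→{4,5,6}; (4,4)→{1,4,7}; (6,8)→{3,8}; (9,3)→{3}. Safe: 2, 9. Place at column 9.
Row 3: attacked by (1,9)→{7,9}; (2,5)→{4,5,6}; (4,4)→{3,4,5}; (6,8)→{5,8}; (9,3)→{3,9}. Safe: 1, 2. Place at column 1.
Row 5: attacked by (1,9)→{5,9}; (2,5)→{2,5,8}; (3,1)→{1,3}; (4,4)→{3,4,5}; (6,8)→{7,8,9}; (9,3)→{3,7}. Safe: 6. Place at column 6.
Row 7: attacked by (1,9)→{3,9}; (2,5)→{5}; (3,1)→{1,5}; (4,4)→{1,4,7}; (5,6)→{4,6,8}; (6,8)→{7,8,9}; (9,3)→{1,3,5}. Safe: 2. Place at column 2.
Row 8: attacked by (1,9)→{2,9}; (2,5)→{5}; (3,1)→{1,6}; (4,4)→{4,8}; (5,6)→{3,6,9}; (6,8)→{6,8}; (7,2)→{1,2,3}; (9,3)→{2,3,4}. Safe: 7. Place at column 7.
Columns [9, 5, 1, 4, 6, 8, 2, 7, 3], r−c [-8, -3, 2, 0, -1, -2, 5, 1, 6], r+c [10, 7, 4, 8, 11, 14, 9, 15, 12] are all distinct, so no two queens attack.

(1,9) (2,5) (3,1) (4,4) (5,6) (6,8) (7,2) (8,7) (9,3)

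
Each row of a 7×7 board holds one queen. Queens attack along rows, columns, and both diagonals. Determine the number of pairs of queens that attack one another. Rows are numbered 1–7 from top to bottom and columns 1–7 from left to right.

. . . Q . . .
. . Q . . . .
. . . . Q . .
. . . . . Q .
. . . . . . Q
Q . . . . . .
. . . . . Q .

5

Same column: (4,6)–(7,6) (column 6).
Same diagonal: (1,4)–(2,3) (|1−2| = |4−3| = 1); (3,5)–(4,6) (|3−4| = |5−6| = 1); (3,5)–(5,7) (|3−5| = |5−7| = 2); (4,6)–(5,7) (|4−5| = |6−7| = 1).
Total attacking pairs: 5.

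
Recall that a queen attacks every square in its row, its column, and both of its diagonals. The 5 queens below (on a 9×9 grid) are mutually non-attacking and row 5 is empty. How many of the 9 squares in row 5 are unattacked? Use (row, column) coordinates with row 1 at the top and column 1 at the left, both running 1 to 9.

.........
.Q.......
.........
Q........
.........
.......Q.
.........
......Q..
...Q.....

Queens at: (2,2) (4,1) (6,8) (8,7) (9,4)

2

(2,2) attacks row 5 at column 2 and diagonals 5.
(4,1) attacks row 5 at column 1 and diagonals 2.
(6,8) attacks row 5 at column 8 and diagonals 7, 9.
(8,7) attacks row 5 at column 7 and diagonals 4.
(9,4) attacks row 5 at column 4 and diagonals 8.
Attacked columns: {1, 2, 4, 5, 7, 8, 9}. Safe: {3, 6}.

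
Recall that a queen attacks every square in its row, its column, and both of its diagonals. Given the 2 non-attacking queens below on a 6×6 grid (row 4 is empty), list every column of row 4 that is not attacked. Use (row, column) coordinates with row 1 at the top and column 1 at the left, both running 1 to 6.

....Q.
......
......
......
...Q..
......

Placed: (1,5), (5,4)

(1,5) attacks row 4 at column 5 and diagonals 2.
(5,4) attacks row 4 at column 4 and diagonals 3, 5.
Attacked columns: {2, 3, 4, 5}. Safe: {1, 6}.

columns 1, 6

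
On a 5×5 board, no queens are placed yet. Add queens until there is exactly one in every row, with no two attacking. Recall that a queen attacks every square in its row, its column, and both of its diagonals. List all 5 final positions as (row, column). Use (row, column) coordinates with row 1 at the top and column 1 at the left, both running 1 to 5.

(1,4) (2,2) (3,5) (4,3) (5,1)

Row 1: Safe: 1, 2, 3, 4, 5. Place at column 4.
Row 2: attacked by (1,4)→{3,4,5}. Safe: 1, 2. Place at column 2.
Row 3: attacked by (1,4)→{2,4}; (2,2)→{1,2,3}. Safe: 5. Place at column 5.
Row 4: attacked by (1,4)→{1,4}; (2,2)→{2,4}; (3,5)→{4,5}. Safe: 3. Place at column 3.
Row 5: attacked by (1,4)→{4}; (2,2)→{2,5}; (3,5)→{3,5}; (4,3)→{2,3,4}. Safe: 1. Place at column 1.
Columns [4, 2, 5, 3, 1], r−c [-3, 0, -2, 1, 4], r+c [5, 4, 8, 7, 6] are all distinct, so no two queens attack.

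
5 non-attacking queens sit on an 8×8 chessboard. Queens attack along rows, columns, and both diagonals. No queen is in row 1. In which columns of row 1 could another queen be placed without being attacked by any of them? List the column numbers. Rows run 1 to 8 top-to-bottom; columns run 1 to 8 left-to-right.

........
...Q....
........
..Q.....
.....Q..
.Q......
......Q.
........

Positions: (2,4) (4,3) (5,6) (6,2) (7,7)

(2,4) attacks row 1 at column 4 and diagonals 3, 5.
(4,3) attacks row 1 at column 3 and diagonals 6.
(5,6) attacks row 1 at column 6 and diagonals 2.
(6,2) attacks row 1 at column 2 and diagonals 7.
(7,7) attacks row 1 at column 7 and diagonals 1.
Attacked columns: {1, 2, 3, 4, 5, 6, 7}. Safe: {8}.

columns 8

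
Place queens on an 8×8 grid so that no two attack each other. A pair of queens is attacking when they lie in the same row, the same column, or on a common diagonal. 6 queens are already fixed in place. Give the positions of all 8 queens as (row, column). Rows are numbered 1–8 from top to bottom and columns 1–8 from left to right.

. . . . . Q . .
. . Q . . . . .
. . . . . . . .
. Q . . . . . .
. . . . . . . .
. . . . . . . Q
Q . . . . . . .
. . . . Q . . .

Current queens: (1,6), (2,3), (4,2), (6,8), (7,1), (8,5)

(1,6) (2,3) (3,7) (4,2) (5,4) (6,8) (7,1) (8,5)

Row 3: attacked by (1,6)→{4,6,8}; (2,3)→{2,3,4}; (4,2)→{1,2,3}; (6,8)→{5,8}; (7,1)→{1,5}; (8,5)→{5}. Safe: 7. Place at column 7.
Row 5: attacked by (1,6)→{2,6}; (2,3)→{3,6}; (3,7)→{5,7}; (4,2)→{1,2,3}; (6,8)→{7,8}; (7,1)→{1,3}; (8,5)→{2,5,8}. Safe: 4. Place at column 4.
Columns [6, 3, 7, 2, 4, 8, 1, 5], r−c [-5, -1, -4, 2, 1, -2, 6, 3], r+c [7, 5, 10, 6, 9, 14, 8, 13] are all distinct, so no two queens attack.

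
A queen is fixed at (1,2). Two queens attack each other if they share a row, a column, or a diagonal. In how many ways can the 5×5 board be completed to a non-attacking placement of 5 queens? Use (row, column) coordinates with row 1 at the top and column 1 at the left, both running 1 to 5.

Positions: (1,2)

2

Branch on row 2: col 4 → 1; col 5 → 1.
Sum: 1 + 1 = 2.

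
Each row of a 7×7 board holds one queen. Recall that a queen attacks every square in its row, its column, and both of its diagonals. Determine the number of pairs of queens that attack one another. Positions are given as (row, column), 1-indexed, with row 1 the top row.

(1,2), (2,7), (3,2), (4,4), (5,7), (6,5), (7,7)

Same column: (1,2)–(3,2) (column 2); (2,7)–(5,7) (column 7); (2,7)–(7,7) (column 7); (5,7)–(7,7) (column 7).
Same diagonal: (3,2)–(6,5) (|3−6| = |2−5| = 3); (4,4)–(7,7) (|4−7| = |4−7| = 3).
Total attacking pairs: 6.

6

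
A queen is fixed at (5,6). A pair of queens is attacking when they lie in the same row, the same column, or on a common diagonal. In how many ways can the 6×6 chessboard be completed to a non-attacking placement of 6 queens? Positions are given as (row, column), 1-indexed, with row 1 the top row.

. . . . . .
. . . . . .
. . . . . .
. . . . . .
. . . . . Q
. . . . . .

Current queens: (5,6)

Branch on row 1: col 1 → 0; col 3 → 0; col 4 → 1; col 5 → 0.
Sum: 0 + 0 + 1 + 0 = 1.

1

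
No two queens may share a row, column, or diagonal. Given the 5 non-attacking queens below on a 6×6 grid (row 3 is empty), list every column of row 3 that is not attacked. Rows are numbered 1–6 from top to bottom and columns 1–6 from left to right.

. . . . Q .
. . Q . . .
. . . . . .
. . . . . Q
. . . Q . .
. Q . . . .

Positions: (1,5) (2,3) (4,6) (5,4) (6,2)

columns 1

(1,5) attacks row 3 at column 5 and diagonals 3.
(2,3) attacks row 3 at column 3 and diagonals 2, 4.
(4,6) attacks row 3 at column 6 and diagonals 5.
(5,4) attacks row 3 at column 4 and diagonals 2, 6.
(6,2) attacks row 3 at column 2 and diagonals 5.
Attacked columns: {2, 3, 4, 5, 6}. Safe: {1}.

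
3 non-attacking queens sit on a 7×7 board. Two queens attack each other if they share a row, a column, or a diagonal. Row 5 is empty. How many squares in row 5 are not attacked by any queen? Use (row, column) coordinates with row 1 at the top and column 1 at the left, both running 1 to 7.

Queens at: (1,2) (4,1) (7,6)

3

(1,2) attacks row 5 at column 2 and diagonals 6.
(4,1) attacks row 5 at column 1 and diagonals 2.
(7,6) attacks row 5 at column 6 and diagonals 4.
Attacked columns: {1, 2, 4, 6}. Safe: {3, 5, 7}.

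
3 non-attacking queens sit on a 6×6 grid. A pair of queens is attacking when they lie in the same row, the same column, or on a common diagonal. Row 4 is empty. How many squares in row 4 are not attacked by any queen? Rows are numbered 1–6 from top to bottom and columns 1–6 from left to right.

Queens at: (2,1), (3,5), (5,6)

(2,1) attacks row 4 at column 1 and diagonals 3.
(3,5) attacks row 4 at column 5 and diagonals 4, 6.
(5,6) attacks row 4 at column 6 and diagonals 5.
Attacked columns: {1, 3, 4, 5, 6}. Safe: {2}.

1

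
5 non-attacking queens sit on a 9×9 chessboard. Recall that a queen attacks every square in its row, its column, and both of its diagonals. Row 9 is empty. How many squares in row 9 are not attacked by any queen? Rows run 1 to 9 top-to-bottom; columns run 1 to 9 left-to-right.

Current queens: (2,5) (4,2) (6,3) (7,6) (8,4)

2

(2,5) attacks row 9 at column 5.
(4,2) attacks row 9 at column 2 and diagonals 7.
(6,3) attacks row 9 at column 3 and diagonals 6.
(7,6) attacks row 9 at column 6 and diagonals 4, 8.
(8,4) attacks row 9 at column 4 and diagonals 3, 5.
Attacked columns: {2, 3, 4, 5, 6, 7, 8}. Safe: {1, 9}.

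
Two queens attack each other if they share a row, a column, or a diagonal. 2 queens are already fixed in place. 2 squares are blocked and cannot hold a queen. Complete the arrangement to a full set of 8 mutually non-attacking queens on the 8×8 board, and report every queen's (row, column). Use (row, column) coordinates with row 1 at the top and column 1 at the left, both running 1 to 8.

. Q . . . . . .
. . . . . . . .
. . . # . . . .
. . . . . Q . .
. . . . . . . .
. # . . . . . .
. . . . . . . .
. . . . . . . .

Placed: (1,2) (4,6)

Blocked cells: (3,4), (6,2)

Row 2: attacked by (1,2)→{1,2,3}; (4,6)→{4,6,8}. Safe: 5, 7. Place at column 7.
Row 3: attacked by (1,2)→{2,4}; (2,7)→{6,7,8}; (4,6)→{5,6,7}. Blocked: 4. Safe: 1, 3. Place at column 3.
Row 5: attacked by (1,2)→{2,6}; (2,7)→{4,7}; (3,3)→{1,3,5}; (4,6)→{5,6,7}. Safe: 8. Place at column 8.
Row 6: attacked by (1,2)→{2,7}; (2,7)→{3,7}; (3,3)→{3,6}; (4,6)→{4,6,8}; (5,8)→{7,8}. Blocked: 2. Safe: 1, 5. Place at column 5.
Row 7: attacked by (1,2)→{2,8}; (2,7)→{2,7}; (3,3)→{3,7}; (4,6)→{3,6}; (5,8)→{6,8}; (6,5)→{4,5,6}. Safe: 1. Place at column 1.
Row 8: attacked by (1,2)→{2}; (2,7)→{1,7}; (3,3)→{3,8}; (4,6)→{2,6}; (5,8)→{5,8}; (6,5)→{3,5,7}; (7,1)→{1,2}. Safe: 4. Place at column 4.
Columns [2, 7, 3, 6, 8, 5, 1, 4], r−c [-1, -5, 0, -2, -3, 1, 6, 4], r+c [3, 9, 6, 10, 13, 11, 8, 12] are all distinct, so no two queens attack.

(1,2) (2,7) (3,3) (4,6) (5,8) (6,5) (7,1) (8,4)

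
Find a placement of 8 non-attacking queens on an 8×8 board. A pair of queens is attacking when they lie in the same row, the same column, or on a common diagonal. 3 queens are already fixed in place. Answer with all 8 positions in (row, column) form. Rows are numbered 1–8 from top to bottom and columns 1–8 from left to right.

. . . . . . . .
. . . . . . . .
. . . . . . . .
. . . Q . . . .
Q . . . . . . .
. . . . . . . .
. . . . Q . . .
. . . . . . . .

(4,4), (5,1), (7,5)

(1,6) (2,8) (3,2) (4,4) (5,1) (6,7) (7,5) (8,3)

Row 1: attacked by (4,4)→{1,4,7}; (5,1)→{1,5}; (7,5)→{5}. Safe: 2, 3, 6, 8. Place at column 6.
Row 2: attacked by (1,6)→{5,6,7}; (4,4)→{2,4,6}; (5,1)→{1,4}; (7,5)→{5}. Safe: 3, 8. Place at column 8.
Row 3: attacked by (1,6)→{4,6,8}; (2,8)→{7,8}; (4,4)→{3,4,5}; (5,1)→{1,3}; (7,5)→{1,5}. Safe: 2. Place at column 2.
Row 6: attacked by (1,6)→{1,6}; (2,8)→{4,8}; (3,2)→{2,5}; (4,4)→{2,4,6}; (5,1)→{1,2}; (7,5)→{4,5,6}. Safe: 3, 7. Place at column 7.
Row 8: attacked by (1,6)→{6}; (2,8)→{2,8}; (3,2)→{2,7}; (4,4)→{4,8}; (5,1)→{1,4}; (6,7)→{5,7}; (7,5)→{4,5,6}. Safe: 3. Place at column 3.
Columns [6, 8, 2, 4, 1, 7, 5, 3], r−c [-5, -6, 1, 0, 4, -1, 2, 5], r+c [7, 10, 5, 8, 6, 13, 12, 11] are all distinct, so no two queens attack.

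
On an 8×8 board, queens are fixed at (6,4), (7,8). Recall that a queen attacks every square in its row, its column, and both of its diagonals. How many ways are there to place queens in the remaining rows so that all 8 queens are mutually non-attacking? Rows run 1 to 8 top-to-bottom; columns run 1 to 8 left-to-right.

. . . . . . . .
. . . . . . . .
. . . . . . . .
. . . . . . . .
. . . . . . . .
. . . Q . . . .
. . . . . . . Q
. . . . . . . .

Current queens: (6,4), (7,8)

3

Branch on row 1: col 1 → 0; col 3 → 1; col 5 → 1; col 6 → 0; col 7 → 1.
Sum: 0 + 1 + 1 + 0 + 1 = 3.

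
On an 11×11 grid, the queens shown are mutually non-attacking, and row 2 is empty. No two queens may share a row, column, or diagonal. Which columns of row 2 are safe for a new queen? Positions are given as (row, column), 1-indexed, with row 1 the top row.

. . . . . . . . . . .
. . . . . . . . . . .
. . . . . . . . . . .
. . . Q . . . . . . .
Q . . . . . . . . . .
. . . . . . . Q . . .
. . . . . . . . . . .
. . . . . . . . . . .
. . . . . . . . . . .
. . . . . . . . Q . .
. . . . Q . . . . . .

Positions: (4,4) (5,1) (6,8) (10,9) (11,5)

columns 3, 7, 10, 11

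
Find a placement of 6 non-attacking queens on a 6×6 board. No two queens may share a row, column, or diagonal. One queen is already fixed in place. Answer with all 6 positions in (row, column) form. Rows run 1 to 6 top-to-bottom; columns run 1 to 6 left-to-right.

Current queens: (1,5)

Row 2: attacked by (1,5)→{4,5,6}. Safe: 1, 2, 3. Place at column 3.
Row 3: attacked by (1,5)→{3,5}; (2,3)→{2,3,4}. Safe: 1, 6. Place at column 1.
Row 4: attacked by (1,5)→{2,5}; (2,3)→{1,3,5}; (3,1)→{1,2}. Safe: 4, 6. Place at column 6.
Row 5: attacked by (1,5)→{1,5}; (2,3)→{3,6}; (3,1)→{1,3}; (4,6)→{5,6}. Safe: 2, 4. Place at column 4.
Row 6: attacked by (1,5)→{5}; (2,3)→{3}; (3,1)→{1,4}; (4,6)→{4,6}; (5,4)→{3,4,5}. Safe: 2. Place at column 2.
Columns [5, 3, 1, 6, 4, 2], r−c [-4, -1, 2, -2, 1, 4], r+c [6, 5, 4, 10, 9, 8] are all distinct, so no two queens attack.

(1,5) (2,3) (3,1) (4,6) (5,4) (6,2)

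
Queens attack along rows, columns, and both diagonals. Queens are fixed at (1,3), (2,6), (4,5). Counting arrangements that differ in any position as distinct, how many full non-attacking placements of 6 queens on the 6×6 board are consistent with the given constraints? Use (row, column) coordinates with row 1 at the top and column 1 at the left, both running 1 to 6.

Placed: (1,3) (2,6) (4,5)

Branch on row 3: col 2 → 1.
Sum: 1 = 1.

1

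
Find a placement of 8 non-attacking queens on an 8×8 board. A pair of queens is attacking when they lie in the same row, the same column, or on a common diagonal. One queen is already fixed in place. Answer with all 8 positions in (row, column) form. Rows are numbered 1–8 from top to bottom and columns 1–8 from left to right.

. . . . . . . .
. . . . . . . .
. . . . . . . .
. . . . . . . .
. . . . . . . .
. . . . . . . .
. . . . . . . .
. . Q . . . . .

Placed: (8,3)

(1,4) (2,7) (3,1) (4,8) (5,5) (6,2) (7,6) (8,3)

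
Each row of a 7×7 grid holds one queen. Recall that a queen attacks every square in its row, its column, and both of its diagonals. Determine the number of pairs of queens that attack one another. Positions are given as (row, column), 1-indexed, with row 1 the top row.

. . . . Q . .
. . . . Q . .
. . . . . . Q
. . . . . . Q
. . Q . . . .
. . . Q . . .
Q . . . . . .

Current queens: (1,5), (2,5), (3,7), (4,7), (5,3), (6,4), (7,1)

7

Same column: (1,5)–(2,5) (column 5); (3,7)–(4,7) (column 7).
Same diagonal: (1,5)–(3,7) (|1−3| = |5−7| = 2); (2,5)–(4,7) (|2−4| = |5−7| = 2); (3,7)–(6,4) (|3−6| = |7−4| = 3); (5,3)–(6,4) (|5−6| = |3−4| = 1); (5,3)–(7,1) (|5−7| = |3−1| = 2).
Total attacking pairs: 7.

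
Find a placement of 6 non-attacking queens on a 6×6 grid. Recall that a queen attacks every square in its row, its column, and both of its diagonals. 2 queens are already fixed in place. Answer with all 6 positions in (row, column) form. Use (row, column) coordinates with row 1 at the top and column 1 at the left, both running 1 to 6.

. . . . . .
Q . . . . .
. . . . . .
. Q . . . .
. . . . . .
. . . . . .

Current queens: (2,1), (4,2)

Row 1: attacked by (2,1)→{1,2}; (4,2)→{2,5}. Safe: 3, 4, 6. Place at column 4.
Row 3: attacked by (1,4)→{2,4,6}; (2,1)→{1,2}; (4,2)→{1,2,3}. Safe: 5. Place at column 5.
Row 5: attacked by (1,4)→{4}; (2,1)→{1,4}; (3,5)→{3,5}; (4,2)→{1,2,3}. Safe: 6. Place at column 6.
Row 6: attacked by (1,4)→{4}; (2,1)→{1,5}; (3,5)→{2,5}; (4,2)→{2,4}; (5,6)→{5,6}. Safe: 3. Place at column 3.
Columns [4, 1, 5, 2, 6, 3], r−c [-3, 1, -2, 2, -1, 3], r+c [5, 3, 8, 6, 11, 9] are all distinct, so no two queens attack.

(1,4) (2,1) (3,5) (4,2) (5,6) (6,3)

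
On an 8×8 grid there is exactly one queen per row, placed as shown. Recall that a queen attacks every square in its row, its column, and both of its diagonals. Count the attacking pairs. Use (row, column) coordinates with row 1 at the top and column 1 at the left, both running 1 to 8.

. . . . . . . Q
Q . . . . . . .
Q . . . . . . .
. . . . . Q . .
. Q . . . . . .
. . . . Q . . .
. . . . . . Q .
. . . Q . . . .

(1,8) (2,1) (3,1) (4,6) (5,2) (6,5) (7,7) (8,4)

Same column: (2,1)–(3,1) (column 1).
Same diagonal: (2,1)–(6,5) (|2−6| = |1−5| = 4).
Total attacking pairs: 2.

2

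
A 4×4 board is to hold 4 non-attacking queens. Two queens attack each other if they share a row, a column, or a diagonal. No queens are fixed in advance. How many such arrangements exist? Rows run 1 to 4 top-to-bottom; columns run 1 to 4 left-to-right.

2

Branch on row 1: col 1 → 0; col 2 → 1; col 3 → 1; col 4 → 0.
Sum: 0 + 1 + 1 + 0 = 2.
(This is the classic 4-queens count.)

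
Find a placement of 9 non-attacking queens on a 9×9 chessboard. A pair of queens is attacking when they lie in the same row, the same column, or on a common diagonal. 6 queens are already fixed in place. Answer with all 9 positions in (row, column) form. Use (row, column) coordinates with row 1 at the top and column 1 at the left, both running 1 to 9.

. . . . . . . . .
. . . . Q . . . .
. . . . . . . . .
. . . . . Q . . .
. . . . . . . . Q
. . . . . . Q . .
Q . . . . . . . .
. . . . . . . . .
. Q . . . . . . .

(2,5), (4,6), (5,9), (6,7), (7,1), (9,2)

Row 1: attacked by (2,5)→{4,5,6}; (4,6)→{3,6,9}; (5,9)→{5,9}; (6,7)→{2,7}; (7,1)→{1,7}; (9,2)→{2}. Safe: 8. Place at column 8.
Row 3: attacked by (1,8)→{6,8}; (2,5)→{4,5,6}; (4,6)→{5,6,7}; (5,9)→{7,9}; (6,7)→{4,7}; (7,1)→{1,5}; (9,2)→{2,8}. Safe: 3. Place at column 3.
Row 8: attacked by (1,8)→{1,8}; (2,5)→{5}; (3,3)→{3,8}; (4,6)→{2,6}; (5,9)→{6,9}; (6,7)→{5,7,9}; (7,1)→{1,2}; (9,2)→{1,2,3}. Safe: 4. Place at column 4.
Columns [8, 5, 3, 6, 9, 7, 1, 4, 2], r−c [-7, -3, 0, -2, -4, -1, 6, 4, 7], r+c [9, 7, 6, 10, 14, 13, 8, 12, 11] are all distinct, so no two queens attack.

(1,8) (2,5) (3,3) (4,6) (5,9) (6,7) (7,1) (8,4) (9,2)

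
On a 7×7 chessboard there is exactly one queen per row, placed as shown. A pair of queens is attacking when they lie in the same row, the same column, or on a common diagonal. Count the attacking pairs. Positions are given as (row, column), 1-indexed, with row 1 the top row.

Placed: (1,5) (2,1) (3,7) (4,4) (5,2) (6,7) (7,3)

Same column: (3,7)–(6,7) (column 7).
Same diagonal: (1,5)–(3,7) (|1−3| = |5−7| = 2); (3,7)–(7,3) (|3−7| = |7−3| = 4).
Total attacking pairs: 3.

3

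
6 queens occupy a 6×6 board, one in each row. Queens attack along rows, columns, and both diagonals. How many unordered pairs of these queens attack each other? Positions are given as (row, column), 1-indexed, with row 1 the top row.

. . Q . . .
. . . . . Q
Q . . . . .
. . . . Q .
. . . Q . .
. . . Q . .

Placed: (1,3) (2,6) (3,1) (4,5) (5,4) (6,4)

Same column: (5,4)–(6,4) (column 4).
Same diagonal: (1,3)–(3,1) (|1−3| = |3−1| = 2); (3,1)–(6,4) (|3−6| = |1−4| = 3); (4,5)–(5,4) (|4−5| = |5−4| = 1).
Total attacking pairs: 4.

4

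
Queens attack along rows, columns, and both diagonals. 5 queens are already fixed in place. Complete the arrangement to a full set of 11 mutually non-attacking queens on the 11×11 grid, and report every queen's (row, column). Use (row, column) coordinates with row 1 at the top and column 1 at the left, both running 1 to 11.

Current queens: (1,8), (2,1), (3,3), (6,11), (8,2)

(1,8) (2,1) (3,3) (4,7) (5,9) (6,11) (7,5) (8,2) (9,10) (10,6) (11,4)

Row 4: attacked by (1,8)→{5,8,11}; (2,1)→{1,3}; (3,3)→{2,3,4}; (6,11)→{9,11}; (8,2)→{2,6}. Safe: 7, 10. Place at column 7.
Row 5: attacked by (1,8)→{4,8}; (2,1)→{1,4}; (3,3)→{1,3,5}; (4,7)→{6,7,8}; (6,11)→{10,11}; (8,2)→{2,5}. Safe: 9. Place at column 9.
Row 7: attacked by (1,8)→{2,8}; (2,1)→{1,6}; (3,3)→{3,7}; (4,7)→{4,7,10}; (5,9)→{7,9,11}; (6,11)→{10,11}; (8,2)→{1,2,3}. Safe: 5. Place at column 5.
Row 9: attacked by (1,8)→{8}; (2,1)→{1,8}; (3,3)→{3,9}; (4,7)→{2,7}; (5,9)→{5,9}; (6,11)→{8,11}; (7,5)→{3,5,7}; (8,2)→{1,2,3}. Safe: 4, 6, 10. Place at column 10.
Row 10: attacked by (1,8)→{8}; (2,1)→{1,9}; (3,3)→{3,10}; (4,7)→{1,7}; (5,9)→{4,9}; (6,11)→{7,11}; (7,5)→{2,5,8}; (8,2)→{2,4}; (9,10)→{9,10,11}. Safe: 6. Place at column 6.
Row 11: attacked by (1,8)→{8}; (2,1)→{1,10}; (3,3)→{3,11}; (4,7)→{7}; (5,9)→{3,9}; (6,11)→{6,11}; (7,5)→{1,5,9}; (8,2)→{2,5}; (9,10)→{8,10}; (10,6)→{5,6,7}. Safe: 4. Place at column 4.
Columns [8, 1, 3, 7, 9, 11, 5, 2, 10, 6, 4], r−c [-7, 1, 0, -3, -4, -5, 2, 6, -1, 4, 7], r+c [9, 3, 6, 11, 14, 17, 12, 10, 19, 16, 15] are all distinct, so no two queens attack.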